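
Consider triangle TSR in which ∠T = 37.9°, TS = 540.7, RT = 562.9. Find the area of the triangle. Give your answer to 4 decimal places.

area ≈ 93481.9310

Area = ½·RT·TS·sin T ≈ 93482.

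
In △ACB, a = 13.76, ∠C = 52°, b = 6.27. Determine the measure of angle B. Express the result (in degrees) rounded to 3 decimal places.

By the law of cosines, c² = b² + a² − 2·b·a·cos C = 122.42, so c ≈ 11.064.
Law of cosines again: cos B = (a² + c² − b²)/(2·a·c) ≈ 0.89475, so ∠B ≈ 26.52°.

26.523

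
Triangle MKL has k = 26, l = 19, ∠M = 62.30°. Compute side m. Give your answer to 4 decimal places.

24.0361

By the law of cosines, m² = k² + l² − 2·k·l·cos M = 577.74, so m ≈ 24.036.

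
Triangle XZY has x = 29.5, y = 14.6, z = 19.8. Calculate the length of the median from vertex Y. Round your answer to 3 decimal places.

m_Y ≈ 24.039

Median from Y: ½√(2·x² + 2·z² − y²) ≈ 24.039.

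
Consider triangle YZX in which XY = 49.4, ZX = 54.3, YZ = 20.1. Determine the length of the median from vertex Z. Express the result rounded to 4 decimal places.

Median from Z: ½√(2·YZ² + 2·ZX² − XY²) ≈ 32.652.

32.6521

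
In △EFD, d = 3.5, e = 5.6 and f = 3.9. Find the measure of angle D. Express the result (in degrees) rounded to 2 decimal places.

38.21

By the law of cosines, cos D = (e² + f² − d²) / (2·e·f) ≈ 0.78571, so ∠D ≈ 38.21°.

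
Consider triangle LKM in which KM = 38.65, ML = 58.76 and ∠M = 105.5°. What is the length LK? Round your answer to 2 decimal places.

78.49

By the law of cosines, LK² = KM² + ML² − 2·KM·ML·cos M = 6160.4, so LK ≈ 78.488.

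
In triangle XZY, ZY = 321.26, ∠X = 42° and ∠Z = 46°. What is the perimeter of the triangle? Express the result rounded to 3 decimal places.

1146.449

The third angle is ∠Y = 180° − ∠X − ∠Z = 92.00°.
Law of sines: YX = ZY·sin Z/sin X ≈ 345.37.
Law of sines: XZ = ZY·sin Y/sin X ≈ 479.82.
Semiperimeter s = (321.26+345.37+479.82)/2 = 573.22.
Perimeter = 321.26 + 345.37 + 479.82 = 1146.4.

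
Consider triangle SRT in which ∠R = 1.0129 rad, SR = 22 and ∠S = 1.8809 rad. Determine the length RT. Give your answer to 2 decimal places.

85.42

The third angle is ∠T = π − ∠S − ∠R = 0.2478 rad.
Law of sines: RT = SR·sin S/sin T ≈ 85.421.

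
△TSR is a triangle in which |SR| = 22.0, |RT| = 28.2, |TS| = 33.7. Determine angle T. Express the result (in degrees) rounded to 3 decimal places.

By the law of cosines, cos T = (|RT|² + |TS|² − |SR|²) / (2·|RT|·|TS|) ≈ 0.76127, so ∠T ≈ 40.42°.

40.424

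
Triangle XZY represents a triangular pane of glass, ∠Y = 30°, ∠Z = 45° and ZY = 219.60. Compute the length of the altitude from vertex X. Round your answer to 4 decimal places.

The third angle is ∠X = 180° − ∠Z − ∠Y = 105.00°.
Law of sines: YX = ZY·sin Z/sin X ≈ 160.76.
Law of sines: XZ = ZY·sin Y/sin X ≈ 113.67.
Area = ½·ZY·YX·sin Y ≈ 8825.6.
The altitude from X has length 2·area/ZY ≈ 80.379.

h_X ≈ 80.3792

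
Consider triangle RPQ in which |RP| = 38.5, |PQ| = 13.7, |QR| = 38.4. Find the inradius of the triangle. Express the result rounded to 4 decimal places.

r ≈ 5.7210

Semiperimeter s = (13.7 + 38.4 + 38.5)/2 = 45.3.
Heron's formula: area = √(45.3·31.6·6.9·6.8) ≈ 259.16.
Inradius = area/s = 259.16/45.3 ≈ 5.721.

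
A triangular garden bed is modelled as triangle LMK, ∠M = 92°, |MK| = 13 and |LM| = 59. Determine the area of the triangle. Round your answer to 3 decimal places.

area ≈ 383.266

Area = ½·|LM|·|MK|·sin M ≈ 383.27.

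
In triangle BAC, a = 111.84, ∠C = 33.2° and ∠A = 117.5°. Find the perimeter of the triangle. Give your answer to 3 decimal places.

perimeter ≈ 242.585

The third angle is ∠B = 180° − ∠A − ∠C = 29.30°.
Law of sines: b = a·sin B/sin A ≈ 61.704.
Law of sines: c = a·sin C/sin A ≈ 69.04.
Semiperimeter s = (61.704+111.84+69.04)/2 = 121.29.
Perimeter = 61.704 + 111.84 + 69.04 = 242.58.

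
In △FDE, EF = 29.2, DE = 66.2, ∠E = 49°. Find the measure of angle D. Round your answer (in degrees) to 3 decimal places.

25.101

By the law of cosines, FD² = DE² + EF² − 2·DE·EF·cos E = 2698.7, so FD ≈ 51.949.
Law of cosines again: cos D = (FD² + DE² − EF²)/(2·FD·DE) ≈ 0.90556, so ∠D ≈ 25.10°.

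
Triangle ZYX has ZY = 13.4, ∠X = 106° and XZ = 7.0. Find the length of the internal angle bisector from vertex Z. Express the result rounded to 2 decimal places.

8.53

Law of sines: sin Y = XZ·sin X/ZY ≈ 0.50215.
Since ZY ≥ XZ, only the acute value applies: ∠Y ≈ 30.14°.
Then ∠Z = 180° − ∠X − ∠Y ≈ 43.86°.
Law of sines gives YX = ZY·sin Z/sin X ≈ 9.6586.
The bisector from Z has length 2·XZ·ZY·cos(∠Z/2)/(XZ+ZY) ≈ 8.5307.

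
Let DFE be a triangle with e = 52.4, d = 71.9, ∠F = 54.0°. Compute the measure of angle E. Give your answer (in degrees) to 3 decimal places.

45.887

By the law of cosines, f² = e² + d² − 2·e·d·cos F = 3486.3, so f ≈ 59.045.
Law of cosines again: cos E = (d² + f² − e²)/(2·d·f) ≈ 0.69608, so ∠E ≈ 45.89°.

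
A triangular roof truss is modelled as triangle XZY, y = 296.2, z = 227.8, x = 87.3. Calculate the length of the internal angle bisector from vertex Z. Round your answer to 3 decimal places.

129.362

By the law of cosines, cos Z = (y² + x² − z²) / (2·y·x) ≈ 0.84041, so ∠Z ≈ 32.82°.
The bisector from Z has length 2·y·x·cos(∠Z/2)/(y+x) ≈ 129.36.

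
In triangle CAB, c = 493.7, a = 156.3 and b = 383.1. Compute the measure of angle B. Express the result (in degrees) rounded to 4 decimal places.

By the law of cosines, cos B = (c² + a² − b²) / (2·c·a) ≈ 0.78665, so ∠B ≈ 38.13°.

38.1267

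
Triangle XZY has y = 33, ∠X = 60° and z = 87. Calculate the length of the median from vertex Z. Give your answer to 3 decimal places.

By the law of cosines, x² = z² + y² − 2·z·y·cos X = 5787, so x ≈ 76.072.
Median from Z: ½√(2·y² + 2·x² − z²) ≈ 39.316.

39.316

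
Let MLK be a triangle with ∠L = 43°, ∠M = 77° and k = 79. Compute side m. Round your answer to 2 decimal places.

88.88

The third angle is ∠K = 180° − ∠M − ∠L = 60.00°.
Law of sines: m = k·sin M/sin K ≈ 88.883.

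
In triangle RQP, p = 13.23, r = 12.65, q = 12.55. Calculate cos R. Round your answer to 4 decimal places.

By the law of cosines, cos R = (q² + p² − r²) / (2·q·p) ≈ 0.51950, so ∠R ≈ 58.70°.

0.5195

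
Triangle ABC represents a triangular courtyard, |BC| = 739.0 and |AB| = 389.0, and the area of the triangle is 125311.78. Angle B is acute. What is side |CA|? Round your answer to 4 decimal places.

From area = ½·|AB|·|BC|·sin B, we get sin B = 2·area/(|AB|·|BC|) ≈ 0.87182.
Taking the acute solution, ∠B ≈ 60.67°.
Law of cosines then gives |CA| ≈ 644.84.

644.8429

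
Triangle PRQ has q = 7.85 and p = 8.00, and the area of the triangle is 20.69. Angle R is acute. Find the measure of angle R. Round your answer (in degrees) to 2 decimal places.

∠R ≈ 41.22°

From area = ½·q·p·sin R, we get sin R = 2·area/(q·p) ≈ 0.65892.
Taking the acute solution, ∠R ≈ 41.22°.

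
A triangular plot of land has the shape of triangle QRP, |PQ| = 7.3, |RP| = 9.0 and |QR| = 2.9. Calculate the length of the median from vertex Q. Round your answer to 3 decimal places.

Median from Q: ½√(2·|PQ|² + 2·|QR|² − |RP|²) ≈ 3.2558.

3.256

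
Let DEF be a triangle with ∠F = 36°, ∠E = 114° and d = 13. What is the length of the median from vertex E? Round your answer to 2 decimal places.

m_E ≈ 7.76

The third angle is ∠D = 180° − ∠E − ∠F = 30.00°.
Law of sines: e = d·sin E/sin D ≈ 23.752.
Law of sines: f = d·sin F/sin D ≈ 15.282.
Median from E: ½√(2·f² + 2·d² − e²) ≈ 7.7611.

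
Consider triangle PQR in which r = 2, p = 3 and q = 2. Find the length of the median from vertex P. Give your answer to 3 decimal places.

Median from P: ½√(2·q² + 2·r² − p²) ≈ 1.3229.

m_P ≈ 1.323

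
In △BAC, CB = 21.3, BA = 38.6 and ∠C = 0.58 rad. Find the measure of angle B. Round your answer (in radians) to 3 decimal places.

Law of sines: sin A = CB·sin C/BA ≈ 0.30241.
Since BA ≥ CB, only the acute value applies: ∠A ≈ 0.307 rad.
Then ∠B = π − ∠C − ∠A ≈ 2.254 rad.

∠B ≈ 2.254 rad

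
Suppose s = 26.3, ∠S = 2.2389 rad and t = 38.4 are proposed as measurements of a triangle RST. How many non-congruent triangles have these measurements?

t·sin S = 38.4·sin(2.2389 rad) ≈ 30.14.
Since ∠S is not acute, a triangle exists only if s > t; here s ≤ t, so there is no triangle.

0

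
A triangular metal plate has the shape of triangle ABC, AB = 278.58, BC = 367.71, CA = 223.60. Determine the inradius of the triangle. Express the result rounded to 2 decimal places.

Semiperimeter s = (367.71 + 223.6 + 278.58)/2 = 434.94.
Heron's formula: area = √(434.94·67.235·211.34·156.36) ≈ 31087.
Inradius = area/s = 31087/434.94 ≈ 71.474.

r ≈ 71.47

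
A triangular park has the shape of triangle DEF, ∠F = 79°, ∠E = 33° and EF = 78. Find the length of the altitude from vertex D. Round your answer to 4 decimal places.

44.9763

The third angle is ∠D = 180° − ∠E − ∠F = 68.00°.
Law of sines: FD = EF·sin E/sin D ≈ 45.818.
Law of sines: DE = EF·sin F/sin D ≈ 82.58.
Area = ½·EF·FD·sin F ≈ 1754.1.
The altitude from D has length 2·area/EF ≈ 44.976.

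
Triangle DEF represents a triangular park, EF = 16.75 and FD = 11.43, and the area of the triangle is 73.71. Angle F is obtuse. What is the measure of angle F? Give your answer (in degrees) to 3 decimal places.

129.645

From area = ½·EF·FD·sin F, we get sin F = 2·area/(EF·FD) ≈ 0.77001.
Taking the obtuse solution, ∠F ≈ 129.65°.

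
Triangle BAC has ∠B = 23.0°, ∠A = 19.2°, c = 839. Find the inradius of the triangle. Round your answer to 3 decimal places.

r ≈ 77.488

The third angle is ∠C = 180° − ∠B − ∠A = 137.80°.
Law of sines: b = c·sin B/sin C ≈ 488.04.
Law of sines: a = c·sin A/sin C ≈ 410.76.
Area = ½·c·b·sin A ≈ 67329.
Semiperimeter s = (488.04+410.76+839)/2 = 868.9.
Inradius = area/s = 67329/868.9 ≈ 77.488.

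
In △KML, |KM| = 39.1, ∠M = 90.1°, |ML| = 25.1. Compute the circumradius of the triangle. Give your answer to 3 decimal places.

23.250

By the law of cosines, |LK|² = |KM|² + |ML|² − 2·|KM|·|ML|·cos M = 2162.2, so |LK| ≈ 46.5.
Area = ½·|KM|·|ML|·sin M ≈ 490.7.
Circumradius = |LK|/(2 sin M) ≈ 23.25.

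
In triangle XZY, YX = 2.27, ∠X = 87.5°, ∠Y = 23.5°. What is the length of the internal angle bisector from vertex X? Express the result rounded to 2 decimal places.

0.98

The third angle is ∠Z = 180° − ∠Y − ∠X = 69.00°.
Law of sines: ZY = YX·sin X/sin Z ≈ 2.4292.
Law of sines: XZ = YX·sin Y/sin Z ≈ 0.96956.
The bisector from X has length 2·YX·XZ·cos(∠X/2)/(YX+XZ) ≈ 0.98152.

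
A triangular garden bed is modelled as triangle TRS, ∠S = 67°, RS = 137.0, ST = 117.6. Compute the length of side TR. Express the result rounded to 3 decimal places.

141.451

By the law of cosines, TR² = RS² + ST² − 2·RS·ST·cos S = 20008, so TR ≈ 141.45.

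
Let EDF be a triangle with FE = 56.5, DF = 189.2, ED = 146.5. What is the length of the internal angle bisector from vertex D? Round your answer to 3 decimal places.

By the law of cosines, cos D = (ED² + DF² − FE²) / (2·ED·DF) ≈ 0.97531, so ∠D ≈ 0.223 rad.
The bisector from D has length 2·ED·DF·cos(∠D/2)/(ED+DF) ≈ 164.11.

t_D ≈ 164.112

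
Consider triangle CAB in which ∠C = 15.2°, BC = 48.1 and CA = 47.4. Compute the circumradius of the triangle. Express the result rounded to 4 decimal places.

24.1229

By the law of cosines, AB² = BC² + CA² − 2·BC·CA·cos C = 160.01, so AB ≈ 12.65.
Area = ½·BC·CA·sin C ≈ 298.89.
Circumradius = AB/(2 sin C) ≈ 24.123.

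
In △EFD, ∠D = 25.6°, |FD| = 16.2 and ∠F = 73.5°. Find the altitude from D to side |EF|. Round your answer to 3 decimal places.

15.533

The third angle is ∠E = 180° − ∠F − ∠D = 80.90°.
Law of sines: |DE| = |FD|·sin F/sin E ≈ 15.731.
Law of sines: |EF| = |FD|·sin D/sin E ≈ 7.089.
Area = ½·|FD|·|DE|·sin D ≈ 55.056.
The altitude from D has length 2·area/|EF| ≈ 15.533.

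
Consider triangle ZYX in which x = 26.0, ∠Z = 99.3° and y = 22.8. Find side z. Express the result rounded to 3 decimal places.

37.248

By the law of cosines, z² = y² + x² − 2·y·x·cos Z = 1387.4, so z ≈ 37.248.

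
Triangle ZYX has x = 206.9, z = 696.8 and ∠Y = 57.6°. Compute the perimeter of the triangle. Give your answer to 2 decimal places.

1515.12

By the law of cosines, y² = x² + z² − 2·x·z·cos Y = 3.7384e+05, so y ≈ 611.42.
Semiperimeter s = (696.8+611.42+206.9)/2 = 757.56.
Perimeter = 696.8 + 611.42 + 206.9 = 1515.1.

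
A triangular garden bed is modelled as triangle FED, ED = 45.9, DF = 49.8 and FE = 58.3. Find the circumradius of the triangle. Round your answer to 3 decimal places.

By the law of cosines, cos F = (DF² + FE² − ED²) / (2·DF·FE) ≈ 0.64962, so ∠F ≈ 0.864 rad.
Circumradius = ED/(2 sin F) ≈ 30.187.

R ≈ 30.187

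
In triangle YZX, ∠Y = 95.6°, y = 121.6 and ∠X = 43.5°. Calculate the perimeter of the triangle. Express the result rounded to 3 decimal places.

The third angle is ∠Z = 180° − ∠X − ∠Y = 40.90°.
Law of sines: z = y·sin Z/sin Y ≈ 79.998.
Law of sines: x = y·sin X/sin Y ≈ 84.105.
Semiperimeter s = (121.6+79.998+84.105)/2 = 142.85.
Perimeter = 121.6 + 79.998 + 84.105 = 285.7.

perimeter ≈ 285.704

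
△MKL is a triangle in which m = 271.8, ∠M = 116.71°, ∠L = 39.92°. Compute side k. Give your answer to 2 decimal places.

The third angle is ∠K = 180° − ∠L − ∠M = 23.37°.
Law of sines: k = m·sin K/sin M ≈ 120.69.

120.69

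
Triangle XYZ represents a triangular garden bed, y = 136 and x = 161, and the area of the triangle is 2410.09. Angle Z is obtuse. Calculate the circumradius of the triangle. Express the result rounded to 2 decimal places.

670.45

From area = ½·x·y·sin Z, we get sin Z = 2·area/(x·y) ≈ 0.22014.
Taking the obtuse solution, ∠Z ≈ 2.920 rad.
Law of cosines then gives z ≈ 295.19.
Circumradius = z/(2 sin Z) ≈ 670.45.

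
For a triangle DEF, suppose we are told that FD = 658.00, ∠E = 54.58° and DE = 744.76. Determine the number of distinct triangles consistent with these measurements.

DE·sin E = 744.76·sin(54.58°) ≈ 606.9.
Since DE sin E < FD < DE (606.9 < 658.00 < 744.76), two triangles exist.

2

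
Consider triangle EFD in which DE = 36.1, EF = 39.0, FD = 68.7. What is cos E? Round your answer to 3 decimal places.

By the law of cosines, cos E = (DE² + EF² − FD²) / (2·DE·EF) ≈ -0.67316, so ∠E ≈ 132.31°.

-0.673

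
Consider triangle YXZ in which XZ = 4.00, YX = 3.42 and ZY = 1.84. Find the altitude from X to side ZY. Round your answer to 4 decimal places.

3.4109

Semiperimeter s = (4 + 1.84 + 3.42)/2 = 4.63.
Heron's formula: area = √(4.63·0.63·2.79·1.21) ≈ 3.138.
The altitude from X has length 2·area/ZY ≈ 3.4109.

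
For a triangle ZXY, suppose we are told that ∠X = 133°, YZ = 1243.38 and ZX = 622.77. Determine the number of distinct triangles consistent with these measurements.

ZX·sin X = 622.77·sin(133°) ≈ 455.5.
Since ∠X is not acute, a triangle exists only if YZ > ZX; here YZ > ZX, so there is exactly one triangle.

1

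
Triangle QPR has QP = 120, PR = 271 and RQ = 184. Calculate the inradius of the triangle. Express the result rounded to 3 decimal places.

r ≈ 31.543

Semiperimeter s = (271 + 184 + 120)/2 = 287.5.
Heron's formula: area = √(287.5·16.5·103.5·167.5) ≈ 9068.6.
Inradius = area/s = 9068.6/287.5 ≈ 31.543.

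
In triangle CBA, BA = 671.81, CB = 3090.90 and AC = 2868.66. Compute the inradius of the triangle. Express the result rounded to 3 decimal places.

Semiperimeter s = (671.81 + 2868.7 + 3090.9)/2 = 3315.7.
Heron's formula: area = √(3315.7·2643.9·447.03·224.78) ≈ 9.3855e+05.
Inradius = area/s = 9.3855e+05/3315.7 ≈ 283.06.

r ≈ 283.063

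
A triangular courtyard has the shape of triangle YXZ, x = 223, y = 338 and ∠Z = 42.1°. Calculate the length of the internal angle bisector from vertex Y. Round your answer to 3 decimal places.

149.513

By the law of cosines, z² = y² + x² − 2·y·x·cos Z = 52122, so z ≈ 228.3.
Law of cosines again: cos Y = (x² + z² − y²)/(2·x·z) ≈ -0.12172, so ∠Y ≈ 96.99°.
The bisector from Y has length 2·x·z·cos(∠Y/2)/(x+z) ≈ 149.51.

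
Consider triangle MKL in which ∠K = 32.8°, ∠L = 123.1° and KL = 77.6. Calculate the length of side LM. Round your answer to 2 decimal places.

102.95

The third angle is ∠M = 180° − ∠K − ∠L = 24.10°.
Law of sines: LM = KL·sin K/sin M ≈ 102.95.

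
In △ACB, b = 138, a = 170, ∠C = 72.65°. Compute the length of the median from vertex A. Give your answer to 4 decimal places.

m_A ≈ 138.8274

By the law of cosines, c² = b² + a² − 2·b·a·cos C = 33952, so c ≈ 184.26.
Median from A: ½√(2·c² + 2·b² − a²) ≈ 138.83.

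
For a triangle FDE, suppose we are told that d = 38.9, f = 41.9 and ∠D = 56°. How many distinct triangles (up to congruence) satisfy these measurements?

2

f·sin D = 41.9·sin(56°) ≈ 34.74.
Since f sin D < d < f (34.74 < 38.9 < 41.9), two triangles exist.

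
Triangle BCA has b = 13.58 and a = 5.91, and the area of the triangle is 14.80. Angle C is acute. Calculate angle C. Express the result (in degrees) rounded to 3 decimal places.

21.642

From area = ½·a·b·sin C, we get sin C = 2·area/(a·b) ≈ 0.36881.
Taking the acute solution, ∠C ≈ 21.64°.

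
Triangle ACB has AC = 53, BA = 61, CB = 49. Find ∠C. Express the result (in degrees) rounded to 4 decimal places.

∠C ≈ 73.3409°

By the law of cosines, cos C = (AC² + CB² − BA²) / (2·AC·CB) ≈ 0.28668, so ∠C ≈ 73.34°.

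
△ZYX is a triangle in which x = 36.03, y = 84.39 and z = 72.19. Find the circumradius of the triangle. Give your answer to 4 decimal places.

42.4902

By the law of cosines, cos Z = (y² + x² − z²) / (2·y·x) ≈ 0.52760, so ∠Z ≈ 1.015 rad.
Circumradius = z/(2 sin Z) ≈ 42.49.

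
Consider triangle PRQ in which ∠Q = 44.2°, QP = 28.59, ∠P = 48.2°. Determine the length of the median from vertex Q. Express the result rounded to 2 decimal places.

23.17

The third angle is ∠R = 180° − ∠Q − ∠P = 87.60°.
Law of sines: RQ = QP·sin P/sin R ≈ 21.332.
Law of sines: PR = QP·sin Q/sin R ≈ 19.949.
Median from Q: ½√(2·RQ² + 2·QP² − PR²) ≈ 23.167.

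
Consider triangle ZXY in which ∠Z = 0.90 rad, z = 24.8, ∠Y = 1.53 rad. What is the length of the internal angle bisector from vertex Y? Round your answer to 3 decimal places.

t_Y ≈ 16.268

The third angle is ∠X = π − ∠Y − ∠Z = 0.712 rad.
Law of sines: x = z·sin X/sin Z ≈ 20.675.
Law of sines: y = z·sin Y/sin Z ≈ 31.633.
The bisector from Y has length 2·z·x·cos(∠Y/2)/(z+x) ≈ 16.268.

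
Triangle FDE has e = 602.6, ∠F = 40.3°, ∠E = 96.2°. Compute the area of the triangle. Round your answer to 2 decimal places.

The third angle is ∠D = 180° − ∠E − ∠F = 43.50°.
Law of sines: f = e·sin F/sin E ≈ 392.05.
Law of sines: d = e·sin D/sin E ≈ 417.24.
Area = ½·e·f·sin D ≈ 81311.

area ≈ 81311.37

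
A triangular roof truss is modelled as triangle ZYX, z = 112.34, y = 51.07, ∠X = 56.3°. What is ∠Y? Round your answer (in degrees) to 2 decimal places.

26.83

By the law of cosines, x² = z² + y² − 2·z·y·cos X = 8861.9, so x ≈ 94.138.
Law of cosines again: cos Y = (x² + z² − y²)/(2·x·z) ≈ 0.89235, so ∠Y ≈ 26.83°.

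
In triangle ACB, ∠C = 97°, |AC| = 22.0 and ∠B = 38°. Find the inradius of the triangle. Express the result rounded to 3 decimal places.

The third angle is ∠A = 180° − ∠C − ∠B = 45.00°.
Law of sines: |CB| = |AC|·sin A/sin B ≈ 25.268.
Law of sines: |BA| = |AC|·sin C/sin B ≈ 35.468.
Area = ½·|AC|·|CB|·sin C ≈ 275.87.
Semiperimeter s = (25.268+35.468+22)/2 = 41.368.
Inradius = area/s = 275.87/41.368 ≈ 6.6688.

r ≈ 6.669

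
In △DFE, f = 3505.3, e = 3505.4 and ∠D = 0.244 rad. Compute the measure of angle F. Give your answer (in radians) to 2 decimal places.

∠F ≈ 1.45 rad

By the law of cosines, d² = f² + e² − 2·f·e·cos D = 7.2793e+05, so d ≈ 853.19.
Law of cosines again: cos F = (e² + d² − f²)/(2·e·d) ≈ 0.12181, so ∠F ≈ 1.449 rad.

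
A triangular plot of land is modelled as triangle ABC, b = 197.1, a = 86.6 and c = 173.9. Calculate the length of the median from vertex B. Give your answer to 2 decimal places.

95.70

Median from B: ½√(2·c² + 2·a² − b²) ≈ 95.699.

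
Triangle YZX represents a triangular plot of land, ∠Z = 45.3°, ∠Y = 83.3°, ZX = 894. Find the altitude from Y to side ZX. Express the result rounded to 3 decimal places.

500.036

The third angle is ∠X = 180° − ∠Y − ∠Z = 51.40°.
Law of sines: XY = ZX·sin Z/sin Y ≈ 639.82.
Law of sines: YZ = ZX·sin X/sin Y ≈ 703.48.
Area = ½·ZX·XY·sin X ≈ 2.2352e+05.
The altitude from Y has length 2·area/ZX ≈ 500.04.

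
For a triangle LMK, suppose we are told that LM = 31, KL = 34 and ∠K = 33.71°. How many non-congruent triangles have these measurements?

2

KL·sin K = 34·sin(33.71°) ≈ 18.87.
Since KL sin K < LM < KL (18.87 < 31 < 34), two triangles exist.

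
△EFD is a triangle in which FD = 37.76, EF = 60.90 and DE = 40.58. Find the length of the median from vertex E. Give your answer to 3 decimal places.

m_E ≈ 48.180

Median from E: ½√(2·DE² + 2·EF² − FD²) ≈ 48.18.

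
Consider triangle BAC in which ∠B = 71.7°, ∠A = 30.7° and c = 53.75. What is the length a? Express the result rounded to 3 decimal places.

28.097

The third angle is ∠C = 180° − ∠B − ∠A = 77.60°.
Law of sines: a = c·sin A/sin C ≈ 28.097.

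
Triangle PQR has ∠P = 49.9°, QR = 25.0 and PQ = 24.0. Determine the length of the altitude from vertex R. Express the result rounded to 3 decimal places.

Law of sines: sin R = PQ·sin P/QR ≈ 0.73432.
Since QR ≥ PQ, only the acute value applies: ∠R ≈ 47.25°.
Then ∠Q = 180° − ∠P − ∠R ≈ 82.85°.
Law of sines gives RP = QR·sin Q/sin P ≈ 32.429.
Area = ½·QR·PQ·sin Q ≈ 297.67.
The altitude from R has length 2·area/PQ ≈ 24.806.

24.806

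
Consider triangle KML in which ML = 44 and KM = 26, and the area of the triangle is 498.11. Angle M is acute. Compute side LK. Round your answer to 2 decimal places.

38.56

From area = ½·KM·ML·sin M, we get sin M = 2·area/(KM·ML) ≈ 0.87082.
Taking the acute solution, ∠M ≈ 60.55°.
Law of cosines then gives LK ≈ 38.565.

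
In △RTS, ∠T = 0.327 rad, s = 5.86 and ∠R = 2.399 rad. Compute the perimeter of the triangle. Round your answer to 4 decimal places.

20.3369

The third angle is ∠S = π − ∠R − ∠T = 0.416 rad.
Law of sines: r = s·sin R/sin S ≈ 9.8148.
Law of sines: t = s·sin T/sin S ≈ 4.6621.
Semiperimeter p = (9.8148+4.6621+5.86)/2 = 10.168.
Perimeter = 9.8148 + 4.6621 + 5.86 = 20.337.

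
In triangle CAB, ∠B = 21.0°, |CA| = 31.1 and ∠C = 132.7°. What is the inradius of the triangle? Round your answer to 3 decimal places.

6.591

The third angle is ∠A = 180° − ∠B − ∠C = 26.30°.
Law of sines: |AB| = |CA|·sin C/sin B ≈ 63.778.
Law of sines: |BC| = |CA|·sin A/sin B ≈ 38.451.
Area = ½·|CA|·|AB|·sin A ≈ 439.41.
Semiperimeter s = (63.778+38.451+31.1)/2 = 66.664.
Inradius = area/s = 439.41/66.664 ≈ 6.5914.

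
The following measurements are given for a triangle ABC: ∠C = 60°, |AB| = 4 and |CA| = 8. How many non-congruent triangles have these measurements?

|CA|·sin C = 8·sin(60°) ≈ 6.928.
Since |AB| = 4 < 6.928 = |CA| sin C, no triangle exists.

0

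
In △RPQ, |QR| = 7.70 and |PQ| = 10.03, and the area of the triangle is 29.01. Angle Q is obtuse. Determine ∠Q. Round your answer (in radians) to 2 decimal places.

From area = ½·|PQ|·|QR|·sin Q, we get sin Q = 2·area/(|PQ|·|QR|) ≈ 0.75125.
Taking the obtuse solution, ∠Q ≈ 2.292 rad.

∠Q ≈ 2.29 rad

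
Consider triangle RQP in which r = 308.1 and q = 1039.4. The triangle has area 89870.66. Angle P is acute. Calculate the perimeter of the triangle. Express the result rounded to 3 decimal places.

2150.742

From area = ½·r·q·sin P, we get sin P = 2·area/(r·q) ≈ 0.56127.
Taking the acute solution, ∠P ≈ 34.14°.
Law of cosines then gives p ≈ 803.24.
Perimeter = 308.1 + 1039.4 + 803.24 = 2150.7.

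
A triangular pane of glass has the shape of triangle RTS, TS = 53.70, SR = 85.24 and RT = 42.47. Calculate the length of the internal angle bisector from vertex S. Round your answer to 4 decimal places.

64.4182

By the law of cosines, cos S = (TS² + SR² − RT²) / (2·TS·SR) ≈ 0.91164, so ∠S ≈ 24.27°.
The bisector from S has length 2·TS·SR·cos(∠S/2)/(TS+SR) ≈ 64.418.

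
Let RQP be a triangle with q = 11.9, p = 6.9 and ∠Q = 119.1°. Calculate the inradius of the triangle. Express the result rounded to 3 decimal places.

Law of sines: sin P = p·sin Q/q ≈ 0.50664.
Since q ≥ p, only the acute value applies: ∠P ≈ 30.44°.
Then ∠R = 180° − ∠Q − ∠P ≈ 30.46°.
Law of sines gives r = q·sin R/sin Q ≈ 6.904.
Area = ½·q·p·sin R ≈ 20.812.
Semiperimeter s = (6.904+11.9+6.9)/2 = 12.852.
Inradius = area/s = 20.812/12.852 ≈ 1.6194.

1.619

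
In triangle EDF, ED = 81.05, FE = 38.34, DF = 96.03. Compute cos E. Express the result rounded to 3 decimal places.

cos E ≈ -0.190

By the law of cosines, cos E = (FE² + ED² − DF²) / (2·FE·ED) ≈ -0.19030, so ∠E ≈ 1.762 rad.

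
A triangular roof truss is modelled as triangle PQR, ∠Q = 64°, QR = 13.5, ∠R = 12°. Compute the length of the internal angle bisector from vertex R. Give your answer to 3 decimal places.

The third angle is ∠P = 180° − ∠Q − ∠R = 104.00°.
Law of sines: RP = QR·sin Q/sin P ≈ 12.505.
Law of sines: PQ = QR·sin R/sin P ≈ 2.8927.
The bisector from R has length 2·QR·RP·cos(∠R/2)/(QR+RP) ≈ 12.912.

t_R ≈ 12.912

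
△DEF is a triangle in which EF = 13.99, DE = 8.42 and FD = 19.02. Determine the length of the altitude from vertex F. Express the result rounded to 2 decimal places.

Semiperimeter s = (13.99 + 19.02 + 8.42)/2 = 20.715.
Heron's formula: area = √(20.715·6.725·1.695·12.295) ≈ 53.881.
The altitude from F has length 2·area/DE ≈ 12.798.

h_F ≈ 12.80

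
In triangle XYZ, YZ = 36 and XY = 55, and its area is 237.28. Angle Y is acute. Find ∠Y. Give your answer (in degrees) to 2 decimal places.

From area = ½·XY·YZ·sin Y, we get sin Y = 2·area/(XY·YZ) ≈ 0.23968.
Taking the acute solution, ∠Y ≈ 13.87°.

13.87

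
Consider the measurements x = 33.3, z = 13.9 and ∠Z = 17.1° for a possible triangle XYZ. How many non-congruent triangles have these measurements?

2

x·sin Z = 33.3·sin(17.1°) ≈ 9.792.
Since x sin Z < z < x (9.792 < 13.9 < 33.3), two triangles exist.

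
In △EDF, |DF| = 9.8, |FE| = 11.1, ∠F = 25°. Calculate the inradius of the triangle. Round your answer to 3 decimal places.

By the law of cosines, |ED|² = |DF|² + |FE|² − 2·|DF|·|FE|·cos F = 22.074, so |ED| ≈ 4.6983.
Area = ½·|DF|·|FE|·sin F ≈ 22.986.
Semiperimeter s = (9.8+11.1+4.6983)/2 = 12.799.
Inradius = area/s = 22.986/12.799 ≈ 1.7959.

r ≈ 1.796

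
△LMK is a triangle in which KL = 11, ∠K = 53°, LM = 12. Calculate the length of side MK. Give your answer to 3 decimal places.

14.795

Law of sines: sin M = KL·sin K/LM ≈ 0.73208.
Since LM ≥ KL, only the acute value applies: ∠M ≈ 47.06°.
Then ∠L = 180° − ∠K − ∠M ≈ 79.94°.
Law of sines gives MK = LM·sin L/sin K ≈ 14.795.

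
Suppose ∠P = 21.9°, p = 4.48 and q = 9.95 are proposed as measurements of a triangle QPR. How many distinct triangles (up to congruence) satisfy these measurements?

q·sin P = 9.95·sin(21.9°) ≈ 3.711.
Since q sin P < p < q (3.711 < 4.48 < 9.95), two triangles exist.

2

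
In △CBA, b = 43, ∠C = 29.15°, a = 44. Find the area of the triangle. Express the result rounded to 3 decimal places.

area ≈ 460.794

Area = ½·b·a·sin C ≈ 460.79.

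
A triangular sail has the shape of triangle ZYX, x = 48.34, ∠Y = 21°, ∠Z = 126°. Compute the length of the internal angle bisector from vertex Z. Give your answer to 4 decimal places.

The third angle is ∠X = 180° − ∠Z − ∠Y = 33.00°.
Law of sines: z = x·sin Z/sin X ≈ 71.805.
Law of sines: y = x·sin Y/sin X ≈ 31.807.
The bisector from Z has length 2·y·x·cos(∠Z/2)/(y+x) ≈ 17.419.

17.4189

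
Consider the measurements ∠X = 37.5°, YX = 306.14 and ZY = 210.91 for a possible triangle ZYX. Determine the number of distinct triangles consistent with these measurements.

YX·sin X = 306.14·sin(37.5°) ≈ 186.4.
Since YX sin X < ZY < YX (186.4 < 210.91 < 306.14), two triangles exist.

2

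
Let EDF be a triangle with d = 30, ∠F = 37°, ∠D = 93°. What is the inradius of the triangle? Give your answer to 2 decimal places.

r ≈ 5.84

The third angle is ∠E = 180° − ∠D − ∠F = 50.00°.
Law of sines: e = d·sin E/sin D ≈ 23.013.
Law of sines: f = d·sin F/sin D ≈ 18.079.
Area = ½·d·e·sin F ≈ 207.74.
Semiperimeter s = (23.013+30+18.079)/2 = 35.546.
Inradius = area/s = 207.74/35.546 ≈ 5.8443.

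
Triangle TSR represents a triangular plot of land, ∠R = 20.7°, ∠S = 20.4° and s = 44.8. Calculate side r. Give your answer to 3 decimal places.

45.430

The third angle is ∠T = 180° − ∠S − ∠R = 138.90°.
Law of sines: r = s·sin R/sin S ≈ 45.43.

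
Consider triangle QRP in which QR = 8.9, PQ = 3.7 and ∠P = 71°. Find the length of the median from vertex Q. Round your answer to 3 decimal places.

4.941

Law of sines: sin R = PQ·sin P/QR ≈ 0.39308.
Since QR ≥ PQ, only the acute value applies: ∠R ≈ 23.15°.
Then ∠Q = 180° − ∠P − ∠R ≈ 85.85°.
Law of sines gives RP = QR·sin Q/sin P ≈ 9.3882.
Median from Q: ½√(2·PQ² + 2·QR² − RP²) ≈ 4.9412.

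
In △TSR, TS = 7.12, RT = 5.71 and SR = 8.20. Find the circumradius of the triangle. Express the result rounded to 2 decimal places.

By the law of cosines, cos T = (RT² + TS² − SR²) / (2·RT·TS) ≈ 0.19750, so ∠T ≈ 78.61°.
Circumradius = SR/(2 sin T) ≈ 4.1824.

4.18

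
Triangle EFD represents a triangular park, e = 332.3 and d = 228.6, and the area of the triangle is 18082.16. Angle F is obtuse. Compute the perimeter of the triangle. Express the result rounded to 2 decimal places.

From area = ½·d·e·sin F, we get sin F = 2·area/(d·e) ≈ 0.47607.
Taking the obtuse solution, ∠F ≈ 151.57°.
Law of cosines then gives f ≈ 544.32.
Perimeter = 332.3 + 544.32 + 228.6 = 1105.2.

perimeter ≈ 1105.22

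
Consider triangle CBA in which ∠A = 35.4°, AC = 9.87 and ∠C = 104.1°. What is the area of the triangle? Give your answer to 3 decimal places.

The third angle is ∠B = 180° − ∠A − ∠C = 40.50°.
Law of sines: BA = AC·sin C/sin B ≈ 14.74.
Law of sines: CB = AC·sin A/sin B ≈ 8.8036.
Area = ½·AC·BA·sin A ≈ 42.137.

area ≈ 42.137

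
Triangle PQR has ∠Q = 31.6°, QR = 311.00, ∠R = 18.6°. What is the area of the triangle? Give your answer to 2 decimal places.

The third angle is ∠P = 180° − ∠Q − ∠R = 129.80°.
Law of sines: RP = QR·sin Q/sin P ≈ 212.11.
Law of sines: PQ = QR·sin R/sin P ≈ 129.11.
Area = ½·QR·RP·sin R ≈ 10520.

10520.20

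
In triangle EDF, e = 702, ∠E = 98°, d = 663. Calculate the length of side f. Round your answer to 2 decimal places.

Law of sines: sin D = d·sin E/e ≈ 0.93525.
Since e ≥ d, only the acute value applies: ∠D ≈ 69.27°.
Then ∠F = 180° − ∠E − ∠D ≈ 12.73°.
Law of sines gives f = e·sin F/sin E ≈ 156.22.

156.22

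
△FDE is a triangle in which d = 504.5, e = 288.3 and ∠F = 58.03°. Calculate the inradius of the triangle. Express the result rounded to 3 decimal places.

101.029

By the law of cosines, f² = d² + e² − 2·d·e·cos F = 1.8362e+05, so f ≈ 428.5.
Area = ½·d·e·sin F ≈ 61693.
Semiperimeter s = (428.5+504.5+288.3)/2 = 610.65.
Inradius = area/s = 61693/610.65 ≈ 101.03.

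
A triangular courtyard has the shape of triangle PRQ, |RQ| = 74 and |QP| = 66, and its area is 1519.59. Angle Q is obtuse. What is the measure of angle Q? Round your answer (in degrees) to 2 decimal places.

From area = ½·|RQ|·|QP|·sin Q, we get sin Q = 2·area/(|RQ|·|QP|) ≈ 0.62227.
Taking the obtuse solution, ∠Q ≈ 141.52°.

141.52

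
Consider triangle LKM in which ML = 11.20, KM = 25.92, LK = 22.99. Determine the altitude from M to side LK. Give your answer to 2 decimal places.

11.19

Semiperimeter s = (25.92 + 11.2 + 22.99)/2 = 30.055.
Heron's formula: area = √(30.055·4.135·18.855·7.065) ≈ 128.67.
The altitude from M has length 2·area/LK ≈ 11.193.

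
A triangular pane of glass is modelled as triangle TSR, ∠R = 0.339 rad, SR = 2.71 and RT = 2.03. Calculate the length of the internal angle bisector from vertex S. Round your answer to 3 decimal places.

t_S ≈ 1.414

By the law of cosines, TS² = SR² + RT² − 2·SR·RT·cos R = 1.0886, so TS ≈ 1.0434.
Law of cosines again: cos S = (TS² + SR² − RT²)/(2·TS·SR) ≈ 0.76248, so ∠S ≈ 0.704 rad.
The bisector from S has length 2·TS·SR·cos(∠S/2)/(TS+SR) ≈ 1.4144.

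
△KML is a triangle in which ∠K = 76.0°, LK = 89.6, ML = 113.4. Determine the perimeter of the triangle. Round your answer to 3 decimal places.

Law of sines: sin M = LK·sin K/ML ≈ 0.76665.
Since ML ≥ LK, only the acute value applies: ∠M ≈ 50.05°.
Then ∠L = 180° − ∠K − ∠M ≈ 53.95°.
Law of sines gives KM = ML·sin L/sin K ≈ 94.486.
Semiperimeter s = (113.4+89.6+94.486)/2 = 148.74.
Perimeter = 113.4 + 89.6 + 94.486 = 297.49.

297.486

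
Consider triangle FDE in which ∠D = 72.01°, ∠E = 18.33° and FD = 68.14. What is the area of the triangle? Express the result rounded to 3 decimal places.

7020.877

The third angle is ∠F = 180° − ∠D − ∠E = 89.66°.
Law of sines: DE = FD·sin F/sin E ≈ 216.66.
Law of sines: EF = FD·sin D/sin E ≈ 206.08.
Area = ½·FD·DE·sin D ≈ 7020.9.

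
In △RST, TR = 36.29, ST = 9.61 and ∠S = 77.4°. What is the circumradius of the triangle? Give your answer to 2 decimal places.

18.59

Law of sines: sin R = ST·sin S/TR ≈ 0.25843.
Since TR ≥ ST, only the acute value applies: ∠R ≈ 14.98°.
Then ∠T = 180° − ∠S − ∠R ≈ 87.62°.
Law of sines gives RS = TR·sin T/sin S ≈ 37.154.
Circumradius = TR/(2 sin S) ≈ 18.593.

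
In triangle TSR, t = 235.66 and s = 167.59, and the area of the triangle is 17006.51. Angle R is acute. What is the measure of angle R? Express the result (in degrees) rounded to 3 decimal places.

From area = ½·t·s·sin R, we get sin R = 2·area/(t·s) ≈ 0.86121.
Taking the acute solution, ∠R ≈ 59.45°.

∠R ≈ 59.453°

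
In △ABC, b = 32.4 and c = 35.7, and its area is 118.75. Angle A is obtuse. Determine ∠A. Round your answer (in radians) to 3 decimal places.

2.935

From area = ½·b·c·sin A, we get sin A = 2·area/(b·c) ≈ 0.20533.
Taking the obtuse solution, ∠A ≈ 2.9348 rad.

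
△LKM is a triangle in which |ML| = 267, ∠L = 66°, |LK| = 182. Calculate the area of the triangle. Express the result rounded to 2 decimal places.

area ≈ 22196.41

Area = ½·|ML|·|LK|·sin L ≈ 22196.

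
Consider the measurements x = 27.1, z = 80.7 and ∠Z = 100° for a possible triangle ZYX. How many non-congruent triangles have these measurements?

1

x·sin Z = 27.1·sin(100°) ≈ 26.69.
Since ∠Z is not acute, a triangle exists only if z > x; here z > x, so there is exactly one triangle.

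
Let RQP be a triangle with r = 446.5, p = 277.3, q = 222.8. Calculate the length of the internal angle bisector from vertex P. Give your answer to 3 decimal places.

By the law of cosines, cos P = (r² + q² − p²) / (2·r·q) ≈ 0.86503, so ∠P ≈ 30.11°.
The bisector from P has length 2·r·q·cos(∠P/2)/(r+q) ≈ 287.06.

287.061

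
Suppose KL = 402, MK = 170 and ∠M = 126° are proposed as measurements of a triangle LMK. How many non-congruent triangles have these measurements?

1

MK·sin M = 170·sin(126°) ≈ 137.5.
Since ∠M is not acute, a triangle exists only if KL > MK; here KL > MK, so there is exactly one triangle.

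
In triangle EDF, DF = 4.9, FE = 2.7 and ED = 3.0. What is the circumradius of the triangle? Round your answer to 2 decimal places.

R ≈ 2.79

By the law of cosines, cos E = (FE² + ED² − DF²) / (2·FE·ED) ≈ -0.47654, so ∠E ≈ 118.46°.
Circumradius = DF/(2 sin E) ≈ 2.7868.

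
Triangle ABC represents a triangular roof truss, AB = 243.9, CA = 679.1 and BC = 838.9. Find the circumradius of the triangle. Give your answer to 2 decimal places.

By the law of cosines, cos A = (CA² + AB² − BC²) / (2·CA·AB) ≈ -0.55270, so ∠A ≈ 123.55°.
Circumradius = BC/(2 sin A) ≈ 503.31.

R ≈ 503.31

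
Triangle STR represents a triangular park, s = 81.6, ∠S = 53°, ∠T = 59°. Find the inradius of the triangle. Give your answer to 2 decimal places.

25.11

The third angle is ∠R = 180° − ∠S − ∠T = 68.00°.
Law of sines: t = s·sin T/sin S ≈ 87.58.
Law of sines: r = s·sin R/sin S ≈ 94.734.
Area = ½·s·t·sin R ≈ 3313.1.
Semiperimeter p = (81.6+87.58+94.734)/2 = 131.96.
Inradius = area/p = 3313.1/131.96 ≈ 25.107.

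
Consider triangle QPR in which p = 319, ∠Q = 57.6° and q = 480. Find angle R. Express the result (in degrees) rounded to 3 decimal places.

Law of sines: sin P = p·sin Q/q ≈ 0.56113.
Since q ≥ p, only the acute value applies: ∠P ≈ 34.13°.
Then ∠R = 180° − ∠Q − ∠P ≈ 88.27°.

88.266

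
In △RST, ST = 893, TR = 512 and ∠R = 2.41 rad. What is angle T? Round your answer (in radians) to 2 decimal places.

∠T ≈ 0.34 rad

Law of sines: sin S = TR·sin R/ST ≈ 0.38303.
Since ST ≥ TR, only the acute value applies: ∠S ≈ 0.393 rad.
Then ∠T = π − ∠R − ∠S ≈ 0.339 rad.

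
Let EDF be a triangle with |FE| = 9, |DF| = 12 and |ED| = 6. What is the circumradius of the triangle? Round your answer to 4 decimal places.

6.1968

By the law of cosines, cos E = (|FE|² + |ED|² − |DF|²) / (2·|FE|·|ED|) ≈ -0.25000, so ∠E ≈ 104.48°.
Circumradius = |DF|/(2 sin E) ≈ 6.1968.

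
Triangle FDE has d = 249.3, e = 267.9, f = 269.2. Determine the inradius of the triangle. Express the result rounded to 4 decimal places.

75.4067

Semiperimeter s = (269.2 + 249.3 + 267.9)/2 = 393.2.
Heron's formula: area = √(393.2·124·143.9·125.3) ≈ 29650.
Inradius = area/s = 29650/393.2 ≈ 75.407.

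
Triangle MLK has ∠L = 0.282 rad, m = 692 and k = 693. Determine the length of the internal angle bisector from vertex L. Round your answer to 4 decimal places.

t_L ≈ 685.6272

By the law of cosines, l² = k² + m² − 2·k·m·cos L = 37885, so l ≈ 194.64.
The bisector from L has length 2·k·m·cos(∠L/2)/(k+m) ≈ 685.63.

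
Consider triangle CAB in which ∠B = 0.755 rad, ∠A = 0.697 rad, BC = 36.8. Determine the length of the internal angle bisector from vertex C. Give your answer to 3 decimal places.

The third angle is ∠C = π − ∠A − ∠B = 1.690 rad.
Law of sines: AB = BC·sin C/sin A ≈ 56.924.
Law of sines: CA = BC·sin B/sin A ≈ 39.286.
The bisector from C has length 2·BC·CA·cos(∠C/2)/(BC+CA) ≈ 25.229.

25.229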